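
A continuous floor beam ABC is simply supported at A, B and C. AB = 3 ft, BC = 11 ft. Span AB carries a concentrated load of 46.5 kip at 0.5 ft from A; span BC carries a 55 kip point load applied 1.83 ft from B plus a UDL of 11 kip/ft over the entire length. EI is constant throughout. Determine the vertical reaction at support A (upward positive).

Insert a hinge at B; M_B is the redundant, and each span becomes simply supported.
Rotations at B on the released spans (each span's end-slope, ×1/EI):
  span AB: point load 46.5 at a = 0.5: Pab(L + a)/(6LEI) = 11.3/EI
  span BC: point load 55 at a = 1.83: Pab(L + b)/(6LEI) = 282.1/EI
  span BC: UDL 11: wL³/(24EI) = 610/EI
  relative rotation θ_0 = (11.3 + 892.1)/EI = 903.4/EI
A unit hogging moment at B produces rotation L₁/(3EI) + L₂/(3EI) = 4.667/EI.
Slope continuity at B: θ_0 = M_B·4.667/EI, so M_B = 903.4/4.667 = 193.6 kip·ft (hogging).
Span AB, ΣM about A with M_B applied at B: R_B^{AB}·3 = 23.25 + 193.6, so R_B^{AB} = 72.28 kip and R_A = 46.5 − 72.28 = -25.78 kip.

R_A = -25.78 kip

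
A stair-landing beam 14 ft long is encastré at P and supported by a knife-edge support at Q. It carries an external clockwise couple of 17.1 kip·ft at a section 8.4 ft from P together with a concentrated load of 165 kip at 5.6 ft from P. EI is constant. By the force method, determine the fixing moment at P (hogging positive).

Choose R_Q as the redundant. The primary structure is the cantilever fixed at P.
Free-end deflection of the primary structure under the applied loading (downward +):
  clockwise couple 17.1 at a = 8.4: M₀a(2L − a)/(2EI) = 1408/EI
  point load 165 at a = 5.6: Pa²(3L − a)/(6EI) = 31391/EI
  δ_0 = 32799/EI
Flexibility coefficient — unit upward force at Q: δ_{QQ} = L³/(3EI) = 914.7/EI.
Compatibility at Q: δ_0 − R_Q·δ_{QQ} = 0, so R_Q = 32799/914.7 = 35.86 kip.
Moment equilibrium about P: M_P = Σ(load moments about P) − R_Q·L = 941.1 − 35.86×14 = 439.1 kip·ft.

M_P = 439.1 kip·ft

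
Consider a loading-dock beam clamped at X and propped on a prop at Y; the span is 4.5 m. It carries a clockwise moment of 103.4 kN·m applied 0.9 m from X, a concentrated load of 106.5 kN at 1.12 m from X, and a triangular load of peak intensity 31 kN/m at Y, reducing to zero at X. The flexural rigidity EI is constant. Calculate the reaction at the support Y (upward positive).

Release the roller at Y. Primary structure: cantilever fixed at X.
Downward deflection at the released point Y due to the loads:
  clockwise couple 103.4 at a = 0.9: M₀a(2L − a)/(2EI) = 376.9/EI
  point load 106.5 at a = 1.12: Pa²(3L − a)/(6EI) = 275.6/EI
  triangular load, peak 31 at the free end: 11w₀L⁴/(120EI) = 1165/EI
  δ_0 = 1818/EI
Tip deflection under a unit load at Y: L³/(3EI) = 30.38/EI.
The prop prevents deflection at Y: R_Y = δ_0/δ_{YY} = 1818/30.38 = 59.85 kN.

R_Y = 59.85 kN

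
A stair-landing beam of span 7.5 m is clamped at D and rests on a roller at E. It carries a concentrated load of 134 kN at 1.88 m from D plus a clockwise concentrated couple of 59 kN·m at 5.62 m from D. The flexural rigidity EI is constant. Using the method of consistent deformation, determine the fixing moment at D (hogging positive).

M_D = 141.2 kN·m

Take the reaction at E as the redundant and release it; the primary structure is a cantilever fixed at D.
Deflection at E on the released cantilever, summing each load's contribution:
  point load 134 at a = 1.88: Pa²(3L − a)/(6EI) = 1628/EI
  clockwise couple 59 at a = 5.62: M₀a(2L − a)/(2EI) = 1555/EI
  δ_0 = 3183/EI
Tip deflection under a unit load at E: L³/(3EI) = 140.6/EI.
The prop prevents deflection at E: R_E = δ_0/δ_{EE} = 3183/140.6 = 22.63 kN.
Moment equilibrium about D: M_D = Σ(load moments about D) − R_E·L = 310.9 − 22.63×7.5 = 141.2 kN·m.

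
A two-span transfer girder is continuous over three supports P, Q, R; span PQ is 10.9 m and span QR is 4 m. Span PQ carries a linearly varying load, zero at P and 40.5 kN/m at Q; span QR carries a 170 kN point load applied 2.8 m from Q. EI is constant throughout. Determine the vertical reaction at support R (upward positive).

Release continuity at Q by inserting a hinge; the redundant is the internal moment M_Q. The primary structure is two simply-supported spans PQ and QR.
Discontinuity in slope at Q on the released structure — sum the simple-span end rotations:
  span PQ: triangular load, peak 40.5: w₀L³/(45EI) = 1166/EI
  span QR: point load 170 at a = 2.8: Pab(L + b)/(6LEI) = 123.8/EI
  relative rotation θ_0 = (1166 + 123.8)/EI = 1289/EI
A unit hogging moment at Q produces rotation L₁/(3EI) + L₂/(3EI) = 4.967/EI.
Compatibility: M_Q·(L₁+L₂)/(3EI) = θ_0, giving M_Q = 259.6 kN·m (hogging).
Span QR, ΣM about R: R_Q^{QR}·4 = 204 + 259.6, so R_Q^{QR} = 115.9 kN and R_R = 170 − 115.9 = 54.1 kN.

R_R = 54.1 kN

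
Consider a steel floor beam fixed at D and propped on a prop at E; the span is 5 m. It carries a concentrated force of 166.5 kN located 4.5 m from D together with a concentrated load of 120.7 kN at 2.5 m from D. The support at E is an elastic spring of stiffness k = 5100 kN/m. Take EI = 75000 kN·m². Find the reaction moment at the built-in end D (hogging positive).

M_D = 388.3 kN·m

Choose R_E as the redundant. The primary structure is the cantilever fixed at D.
Downward deflection at the released point E due to the loads:
  point load 166.5 at a = 4.5: Pa²(3L − a)/(6EI) = 5900/EI
  point load 120.7 at a = 2.5: Pa²(3L − a)/(6EI) = 1572/EI
  δ_0 = 7472/EI
Tip deflection under a unit load at E: L³/(3EI) = 41.67/EI.
With EI = 75000 kN·m²: δ_0 = 0.099626 m and δ_{EE} = 0.000556 m/kN.
Compatibility — the spring shortens by R_E/k under the reaction it provides: δ_0 − R_E·δ_{EE} = R_E/k. With 1/k = 0.000196 m/kN, R_E = δ_0 / (δ_{EE} + 1/k) = 0.099626 / (0.000556 + 0.000196) = 132.5 kN.
Moment equilibrium about D: M_D = Σ(load moments about D) − R_E·L = 1051 − 132.5×5 = 388.3 kN·m.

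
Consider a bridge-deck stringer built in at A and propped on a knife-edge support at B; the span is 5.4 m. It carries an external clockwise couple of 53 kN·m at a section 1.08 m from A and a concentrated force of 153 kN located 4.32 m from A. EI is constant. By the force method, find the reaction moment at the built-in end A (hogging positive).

Release the roller at B. Primary structure: cantilever fixed at A.
Primary-structure tip deflection at B by superposition:
  clockwise couple 53 at a = 1.08: M₀a(2L − a)/(2EI) = 278.2/EI
  point load 153 at a = 4.32: Pa²(3L − a)/(6EI) = 5654/EI
  δ_0 = 5932/EI
Tip deflection under a unit load at B: L³/(3EI) = 52.49/EI.
Compatibility at B: δ_0 − R_B·δ_{BB} = 0, so R_B = 5932/52.49 = 113 kN.
Moment equilibrium about A: M_A = Σ(load moments about A) − R_B·L = 714 − 113×5.4 = 103.7 kN·m.

M_A = 103.7 kN·m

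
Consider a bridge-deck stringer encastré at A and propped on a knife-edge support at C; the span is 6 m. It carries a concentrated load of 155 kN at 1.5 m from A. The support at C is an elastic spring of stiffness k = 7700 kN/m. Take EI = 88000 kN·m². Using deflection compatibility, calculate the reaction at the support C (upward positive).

R_C = 11.5 kN

Release the roller at C. Primary structure: cantilever fixed at A.
Deflection at C on the released cantilever, summing each load's contribution:
  point load 155 at a = 1.5: Pa²(3L − a)/(6EI) = 959.1/EI
Tip deflection under a unit load at C: L³/(3EI) = 72/EI.
With EI = 88000 kN·m²: δ_0 = 0.010898 m and δ_{CC} = 0.000818 m/kN.
Compatibility — the spring shortens by R_C/k under the reaction it provides: δ_0 − R_C·δ_{CC} = R_C/k. With 1/k = 0.00013 m/kN, R_C = δ_0 / (δ_{CC} + 1/k) = 0.010898 / (0.000818 + 0.00013) = 11.5 kN.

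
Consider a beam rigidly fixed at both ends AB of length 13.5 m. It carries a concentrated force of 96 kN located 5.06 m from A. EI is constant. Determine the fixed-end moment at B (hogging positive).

Release both end moments; the primary structure is a simply-supported span AB with redundants M_A and M_B.
Simple-span end rotations at A and B under the given loads:
  at A: point load 96 at a = 5.06: Pab(L + b)/(6LEI) = 1110/EI
  at B: point load 96 at a = 5.06: Pab(L + a)/(6LEI) = 939.4/EI
  θ_A0 = 1110/EI,  θ_B0 = 939.4/EI
Flexibility coefficients: a unit moment at one end gives L/(3EI) there and L/(6EI) at the far end, so f₁₁ = f₂₂ = 4.5/EI and f₁₂ = f₂₁ = 2.25/EI.
Compatibility — zero rotation at each built-in end:
  4.5 M_A + 2.25 M_B = 1110
  2.25 M_A + 4.5 M_B = 939.4
Solving the pair gives M_A = 189.9 kN·m and M_B = 113.8 kN·m (hogging).

M_B = 113.8 kN·m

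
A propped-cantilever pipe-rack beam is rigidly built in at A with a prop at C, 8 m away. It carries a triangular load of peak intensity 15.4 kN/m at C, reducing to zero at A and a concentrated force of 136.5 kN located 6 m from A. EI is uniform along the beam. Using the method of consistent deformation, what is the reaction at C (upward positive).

R_C = 120.3 kN

Take the reaction at C as the redundant and release it; the primary structure is a cantilever fixed at A.
Free-end deflection of the primary structure under the applied loading (downward +):
  triangular load, peak 15.4 at the free end: 11w₀L⁴/(120EI) = 5782/EI
  point load 136.5 at a = 6: Pa²(3L − a)/(6EI) = 14742/EI
  δ_0 = 20524/EI
Flexibility coefficient — unit upward force at C: δ_{CC} = L³/(3EI) = 170.7/EI.
The prop prevents deflection at C: R_C = δ_0/δ_{CC} = 20524/170.7 = 120.3 kN.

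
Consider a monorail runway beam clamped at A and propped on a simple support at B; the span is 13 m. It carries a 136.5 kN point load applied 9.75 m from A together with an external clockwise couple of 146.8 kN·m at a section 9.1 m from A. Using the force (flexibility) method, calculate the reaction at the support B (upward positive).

R_B = 101.8 kN

Release the roller at B. Primary structure: cantilever fixed at A.
Free-end deflection of the primary structure under the applied loading (downward +):
  point load 136.5 at a = 9.75: Pa²(3L − a)/(6EI) = 63258/EI
  clockwise couple 146.8 at a = 9.1: M₀a(2L − a)/(2EI) = 11288/EI
  δ_0 = 74546/EI
Tip deflection under a unit load at B: L³/(3EI) = 732.3/EI.
The prop prevents deflection at B: R_B = δ_0/δ_{BB} = 74546/732.3 = 101.8 kN.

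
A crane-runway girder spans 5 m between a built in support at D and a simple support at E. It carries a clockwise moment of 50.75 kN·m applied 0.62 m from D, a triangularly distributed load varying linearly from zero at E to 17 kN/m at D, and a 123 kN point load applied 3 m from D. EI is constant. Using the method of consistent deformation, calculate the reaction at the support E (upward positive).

Take the reaction at E as the redundant and release it; the primary structure is a cantilever fixed at D.
Deflection at E on the released cantilever, summing each load's contribution:
  clockwise couple 50.75 at a = 0.62: M₀a(2L − a)/(2EI) = 147.6/EI
  triangular load, peak 17 at the fixed end: w₀L⁴/(30EI) = 354.2/EI
  point load 123 at a = 3: Pa²(3L − a)/(6EI) = 2214/EI
  δ_0 = 2716/EI
Tip deflection under a unit load at E: L³/(3EI) = 41.67/EI.
Compatibility at E: δ_0 − R_E·δ_{EE} = 0, so R_E = 2716/41.67 = 65.18 kN.

R_E = 65.18 kN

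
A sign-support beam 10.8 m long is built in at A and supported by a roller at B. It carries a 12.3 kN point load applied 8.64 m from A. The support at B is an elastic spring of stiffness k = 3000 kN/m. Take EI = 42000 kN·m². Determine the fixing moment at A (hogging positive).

M_A = 15.77 kN·m

Remove the prop at B; the released (primary) structure is a cantilever built in at A.
Downward deflection at the released point B due to the loads:
  point load 12.3 at a = 8.64: Pa²(3L − a)/(6EI) = 3636/EI
Flexibility coefficient — unit upward force at B: δ_{BB} = L³/(3EI) = 419.9/EI.
With EI = 42000 kN·m²: δ_0 = 0.086572 m and δ_{BB} = 0.009998 m/kN.
Compatibility — the spring shortens by R_B/k under the reaction it provides: δ_0 − R_B·δ_{BB} = R_B/k. With 1/k = 0.000333 m/kN, R_B = δ_0 / (δ_{BB} + 1/k) = 0.086572 / (0.009998 + 0.000333) = 8.38 kN.
Moment equilibrium about A: M_A = Σ(load moments about A) − R_B·L = 106.3 − 8.38×10.8 = 15.77 kN·m.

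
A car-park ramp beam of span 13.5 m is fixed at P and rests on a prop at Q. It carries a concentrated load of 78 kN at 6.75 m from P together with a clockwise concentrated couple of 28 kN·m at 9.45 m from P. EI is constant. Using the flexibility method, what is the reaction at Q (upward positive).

R_Q = 27.21 kN

Choose R_Q as the redundant. The primary structure is the cantilever fixed at P.
Downward deflection at the released point Q due to the loads:
  point load 78 at a = 6.75: Pa²(3L − a)/(6EI) = 19991/EI
  clockwise couple 28 at a = 9.45: M₀a(2L − a)/(2EI) = 2322/EI
  δ_0 = 22312/EI
Flexibility coefficient — unit upward force at Q: δ_{QQ} = L³/(3EI) = 820.1/EI.
The prop prevents deflection at Q: R_Q = δ_0/δ_{QQ} = 22312/820.1 = 27.21 kN.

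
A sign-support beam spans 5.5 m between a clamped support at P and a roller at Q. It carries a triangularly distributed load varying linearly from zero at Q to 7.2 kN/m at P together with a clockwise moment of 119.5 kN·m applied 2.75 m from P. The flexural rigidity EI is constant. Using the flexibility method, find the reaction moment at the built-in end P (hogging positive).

M_P = -0.4175 kN·m

Remove the prop at Q; the released (primary) structure is a cantilever built in at P.
Primary-structure tip deflection at Q by superposition:
  triangular load, peak 7.2 at the fixed end: w₀L⁴/(30EI) = 219.6/EI
  clockwise couple 119.5 at a = 2.75: M₀a(2L − a)/(2EI) = 1356/EI
  δ_0 = 1575/EI
Tip deflection under a unit load at Q: L³/(3EI) = 55.46/EI.
Compatibility at Q: δ_0 − R_Q·δ_{QQ} = 0, so R_Q = 1575/55.46 = 28.4 kN.
Moment equilibrium about P: M_P = Σ(load moments about P) − R_Q·L = 155.8 − 28.4×5.5 = -0.4175 kN·m.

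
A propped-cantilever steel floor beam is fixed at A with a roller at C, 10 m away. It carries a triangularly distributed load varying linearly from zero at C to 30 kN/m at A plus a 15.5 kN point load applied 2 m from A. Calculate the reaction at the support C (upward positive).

Choose R_C as the redundant. The primary structure is the cantilever fixed at A.
Deflection at C on the released cantilever, summing each load's contribution:
  triangular load, peak 30 at the fixed end: w₀L⁴/(30EI) = 10000/EI
  point load 15.5 at a = 2: Pa²(3L − a)/(6EI) = 289.3/EI
  δ_0 = 10289/EI
Tip deflection under a unit load at C: L³/(3EI) = 333.3/EI.
Compatibility at C: δ_0 − R_C·δ_{CC} = 0, so R_C = 10289/333.3 = 30.87 kN.

R_C = 30.87 kN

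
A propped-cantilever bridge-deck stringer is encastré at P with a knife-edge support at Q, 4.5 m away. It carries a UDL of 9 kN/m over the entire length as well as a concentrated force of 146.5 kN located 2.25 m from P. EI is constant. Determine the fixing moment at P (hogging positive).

Remove the prop at Q; the released (primary) structure is a cantilever built in at P.
Primary-structure tip deflection at Q by superposition:
  UDL 9: wL⁴/(8EI) = 461.3/EI
  point load 146.5 at a = 2.25: Pa²(3L − a)/(6EI) = 1391/EI
  δ_0 = 1852/EI
Tip deflection under a unit load at Q: L³/(3EI) = 30.38/EI.
Compatibility at Q: δ_0 − R_Q·δ_{QQ} = 0, so R_Q = 1852/30.38 = 60.97 kN.
Moment equilibrium about P: M_P = Σ(load moments about P) − R_Q·L = 420.8 − 60.97×4.5 = 146.4 kN·m.

M_P = 146.4 kN·m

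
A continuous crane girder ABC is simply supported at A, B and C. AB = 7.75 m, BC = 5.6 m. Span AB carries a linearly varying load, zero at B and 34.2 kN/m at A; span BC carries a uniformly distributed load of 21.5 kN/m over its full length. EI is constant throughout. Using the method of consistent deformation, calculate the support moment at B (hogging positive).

Release continuity at B by inserting a hinge; the redundant is the internal moment M_B. The primary structure is two simply-supported spans AB and BC.
Discontinuity in slope at B on the released structure — sum the simple-span end rotations:
  span AB: triangular load, peak 34.2: 7w₀L³/(360EI) = 309.5/EI
  span BC: UDL 21.5: wL³/(24EI) = 157.3/EI
  relative rotation θ_0 = (309.5 + 157.3)/EI = 466.9/EI
A unit hogging moment at B produces rotation L₁/(3EI) + L₂/(3EI) = 4.45/EI.
Compatibility: M_B·(L₁+L₂)/(3EI) = θ_0, giving M_B = 104.9 kN·m (hogging).

M_B = 104.9 kN·m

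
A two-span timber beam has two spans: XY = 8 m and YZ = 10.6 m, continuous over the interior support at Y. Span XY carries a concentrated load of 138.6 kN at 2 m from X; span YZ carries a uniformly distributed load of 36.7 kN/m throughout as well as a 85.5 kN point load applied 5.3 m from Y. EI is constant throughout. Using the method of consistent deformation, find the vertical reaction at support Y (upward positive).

R_Y = 369.8 kN

Release continuity at Y by inserting a hinge; the redundant is the internal moment M_Y. The primary structure is two simply-supported spans XY and YZ.
Discontinuity in slope at Y on the released structure — sum the simple-span end rotations:
  span XY: point load 138.6 at a = 2: Pab(L + a)/(6LEI) = 346.5/EI
  span YZ: UDL 36.7: wL³/(24EI) = 1821/EI
  span YZ: point load 85.5 at a = 5.3: Pab(L + b)/(6LEI) = 600.4/EI
  relative rotation θ_0 = (346.5 + 2422)/EI = 2768/EI
A unit hogging moment at Y produces rotation L₁/(3EI) + L₂/(3EI) = 6.2/EI.
Slope continuity at Y: θ_0 = M_Y·6.2/EI, so M_Y = 2768/6.2 = 446.5 kN·m (hogging).
Span XY, ΣM about X with M_Y applied at Y: R_Y^{XY}·8 = 277.2 + 446.5, so R_Y^{XY} = 90.46 kN and R_X = 138.6 − 90.46 = 48.14 kN.
Span YZ, ΣM about Z: R_Y^{YZ}·10.6 = 2515 + 446.5, so R_Y^{YZ} = 279.4 kN and R_Z = 474.5 − 279.4 = 195.1 kN.
R_Y = 90.46 + 279.4 = 369.8 kN.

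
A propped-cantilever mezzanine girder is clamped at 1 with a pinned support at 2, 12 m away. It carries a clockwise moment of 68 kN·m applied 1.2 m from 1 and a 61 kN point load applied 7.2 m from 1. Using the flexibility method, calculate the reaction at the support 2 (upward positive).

Take the reaction at 2 as the redundant and release it; the primary structure is a cantilever fixed at 1.
Downward deflection at the released point 2 due to the loads:
  clockwise couple 68 at a = 1.2: M₀a(2L − a)/(2EI) = 930.2/EI
  point load 61 at a = 7.2: Pa²(3L − a)/(6EI) = 15179/EI
  δ_0 = 16109/EI
Tip deflection under a unit load at 2: L³/(3EI) = 576/EI.
The prop prevents deflection at 2: R_2 = δ_0/δ_{22} = 16109/576 = 27.97 kN.

R_2 = 27.97 kN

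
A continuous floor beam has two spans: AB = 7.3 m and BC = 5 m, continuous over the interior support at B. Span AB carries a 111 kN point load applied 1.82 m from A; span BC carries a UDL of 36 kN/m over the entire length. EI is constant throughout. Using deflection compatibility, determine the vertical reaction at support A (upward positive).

R_A = 69.36 kN

Take M_B as the redundant. Released structure: two simple spans AB and BC with a hinge at B.
Rotations at B on the released spans (each span's end-slope, ×1/EI):
  span AB: point load 111 at a = 1.82: Pab(L + a)/(6LEI) = 230.5/EI
  span BC: UDL 36: wL³/(24EI) = 187.5/EI
  relative rotation θ_0 = (230.5 + 187.5)/EI = 418/EI
A unit hogging moment at B produces rotation L₁/(3EI) + L₂/(3EI) = 4.1/EI.
Slope continuity at B: θ_0 = M_B·4.1/EI, so M_B = 418/4.1 = 102 kN·m (hogging).
Span AB, ΣM about A with M_B applied at B: R_B^{AB}·7.3 = 202 + 102, so R_B^{AB} = 41.64 kN and R_A = 111 − 41.64 = 69.36 kN.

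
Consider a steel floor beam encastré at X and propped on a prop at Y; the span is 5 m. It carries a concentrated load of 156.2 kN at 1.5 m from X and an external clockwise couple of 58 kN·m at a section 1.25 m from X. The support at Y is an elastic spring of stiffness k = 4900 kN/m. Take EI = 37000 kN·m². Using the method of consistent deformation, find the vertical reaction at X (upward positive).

R_X = 133.7 kN

Remove the prop at Y; the released (primary) structure is a cantilever built in at X.
Free-end deflection of the primary structure under the applied loading (downward +):
  point load 156.2 at a = 1.5: Pa²(3L − a)/(6EI) = 790.8/EI
  clockwise couple 58 at a = 1.25: M₀a(2L − a)/(2EI) = 317.2/EI
  δ_0 = 1108/EI
Tip deflection under a unit load at Y: L³/(3EI) = 41.67/EI.
With EI = 37000 kN·m²: δ_0 = 0.029945 m and δ_{YY} = 0.001126 m/kN.
Compatibility — the spring shortens by R_Y/k under the reaction it provides: δ_0 − R_Y·δ_{YY} = R_Y/k. With 1/k = 0.000204 m/kN, R_Y = δ_0 / (δ_{YY} + 1/k) = 0.029945 / (0.001126 + 0.000204) = 22.51 kN.
Vertical equilibrium: R_X = ΣP − R_Y = 156.2 − 22.51 = 133.7 kN.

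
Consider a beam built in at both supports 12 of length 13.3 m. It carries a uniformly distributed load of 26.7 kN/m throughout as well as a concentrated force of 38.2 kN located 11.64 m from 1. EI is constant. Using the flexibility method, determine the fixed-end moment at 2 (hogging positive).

M_2 = 442.2 kN·m

Take the two fixed-end moments M_1, M_2 as redundants; the released structure is the simple span 12.
On the primary (simply-supported) span, the end slopes from the loading are:
  at 1: UDL 26.7: wL³/(24EI) = 2617/EI
  at 2: UDL 26.7: wL³/(24EI) = 2617/EI
  at 1: point load 38.2 at a = 11.64: Pab(L + b)/(6LEI) = 138.4/EI
  at 2: point load 38.2 at a = 11.64: Pab(L + a)/(6LEI) = 230.7/EI
  θ_10 = 2756/EI,  θ_20 = 2848/EI
Flexibility coefficients: a unit moment at one end gives L/(3EI) there and L/(6EI) at the far end, so f₁₁ = f₂₂ = 4.433/EI and f₁₂ = f₂₁ = 2.217/EI.
Compatibility — zero rotation at each built-in end:
  4.433 M_1 + 2.217 M_2 = 2756
  2.217 M_1 + 4.433 M_2 = 2848
Solving the pair gives M_1 = 400.5 kN·m and M_2 = 442.2 kN·m (hogging).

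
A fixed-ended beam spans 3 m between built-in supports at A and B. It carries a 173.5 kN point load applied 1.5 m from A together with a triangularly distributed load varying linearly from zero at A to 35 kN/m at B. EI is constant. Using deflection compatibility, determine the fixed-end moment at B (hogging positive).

Take the two fixed-end moments M_A, M_B as redundants; the released structure is the simple span AB.
End rotations of the released simple span under the applied load (×1/EI):
  at A: point load 173.5 at a = 1.5: Pab(L + b)/(6LEI) = 97.59/EI
  at B: point load 173.5 at a = 1.5: Pab(L + a)/(6LEI) = 97.59/EI
  at A: triangular load, peak 35: 7w₀L³/(360EI) = 18.38/EI
  at B: triangular load, peak 35: w₀L³/(45EI) = 21/EI
  θ_A0 = 116/EI,  θ_B0 = 118.6/EI
Flexibility coefficients: a unit moment at one end gives L/(3EI) there and L/(6EI) at the far end, so f₁₁ = f₂₂ = 1/EI and f₁₂ = f₂₁ = 0.5/EI.
Compatibility — zero rotation at each built-in end:
  1 M_A + 0.5 M_B = 116
  0.5 M_A + 1 M_B = 118.6
Solving the pair gives M_A = 75.56 kN·m and M_B = 80.81 kN·m (hogging).

M_B = 80.81 kN·m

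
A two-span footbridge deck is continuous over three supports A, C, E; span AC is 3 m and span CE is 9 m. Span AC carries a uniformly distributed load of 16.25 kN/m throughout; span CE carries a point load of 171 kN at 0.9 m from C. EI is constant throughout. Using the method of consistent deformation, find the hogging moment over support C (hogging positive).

Release continuity at C by inserting a hinge; the redundant is the internal moment M_C. The primary structure is two simply-supported spans AC and CE.
End slopes at the hinge C, treating each span as simply supported:
  span AC: UDL 16.25: wL³/(24EI) = 18.28/EI
  span CE: point load 171 at a = 0.9: Pab(L + b)/(6LEI) = 394.8/EI
  relative rotation θ_0 = (18.28 + 394.8)/EI = 413/EI
A unit hogging moment at C produces rotation L₁/(3EI) + L₂/(3EI) = 4/EI.
Slope continuity at C: θ_0 = M_C·4/EI, so M_C = 413/4 = 103.3 kN·m (hogging).

M_C = 103.3 kN·m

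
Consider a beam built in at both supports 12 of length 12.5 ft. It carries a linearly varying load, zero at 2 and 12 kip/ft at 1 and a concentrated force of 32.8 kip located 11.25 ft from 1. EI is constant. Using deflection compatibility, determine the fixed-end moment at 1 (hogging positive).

M_1 = 97.44 kip·ft

Release both end moments; the primary structure is a simply-supported span 12 with redundants M_1 and M_2.
End rotations of the released simple span under the applied load (×1/EI):
  at 1: triangular load, peak 12: w₀L³/(45EI) = 520.8/EI
  at 2: triangular load, peak 12: 7w₀L³/(360EI) = 455.7/EI
  at 1: point load 32.8 at a = 11.25: Pab(L + b)/(6LEI) = 84.56/EI
  at 2: point load 32.8 at a = 11.25: Pab(L + a)/(6LEI) = 146.1/EI
  θ_10 = 605.4/EI,  θ_20 = 601.8/EI
Flexibility coefficients: a unit moment at one end gives L/(3EI) there and L/(6EI) at the far end, so f₁₁ = f₂₂ = 4.167/EI and f₁₂ = f₂₁ = 2.083/EI.
Compatibility — zero rotation at each built-in end:
  4.167 M_1 + 2.083 M_2 = 605.4
  2.083 M_1 + 4.167 M_2 = 601.8
Solving the pair gives M_1 = 97.44 kip·ft and M_2 = 95.71 kip·ft (hogging).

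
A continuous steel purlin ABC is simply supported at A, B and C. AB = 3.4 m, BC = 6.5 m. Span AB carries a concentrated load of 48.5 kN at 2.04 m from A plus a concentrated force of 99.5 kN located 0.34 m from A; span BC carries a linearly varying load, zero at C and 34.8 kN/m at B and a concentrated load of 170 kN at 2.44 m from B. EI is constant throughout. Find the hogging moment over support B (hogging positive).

Take M_B as the redundant. Released structure: two simple spans AB and BC with a hinge at B.
End slopes at the hinge B, treating each span as simply supported:
  span AB: point load 48.5 at a = 2.04: Pab(L + a)/(6LEI) = 35.88/EI
  span AB: point load 99.5 at a = 0.34: Pab(L + a)/(6LEI) = 18.98/EI
  span BC: triangular load, peak 34.8: w₀L³/(45EI) = 212.4/EI
  span BC: point load 170 at a = 2.44: Pab(L + b)/(6LEI) = 456/EI
  relative rotation θ_0 = (54.86 + 668.4)/EI = 723.2/EI
A unit hogging moment at B produces rotation L₁/(3EI) + L₂/(3EI) = 3.3/EI.
Compatibility: M_B·(L₁+L₂)/(3EI) = θ_0, giving M_B = 219.2 kN·m (hogging).

M_B = 219.2 kN·m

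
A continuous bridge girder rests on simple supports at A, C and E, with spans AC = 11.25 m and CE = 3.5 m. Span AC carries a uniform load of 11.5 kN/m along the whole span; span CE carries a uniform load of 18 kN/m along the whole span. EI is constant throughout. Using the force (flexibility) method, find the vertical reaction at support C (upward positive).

Insert a hinge at C; M_C is the redundant, and each span becomes simply supported.
Rotations at C on the released spans (each span's end-slope, ×1/EI):
  span AC: UDL 11.5: wL³/(24EI) = 682.3/EI
  span CE: UDL 18: wL³/(24EI) = 32.16/EI
  relative rotation θ_0 = (682.3 + 32.16)/EI = 714.4/EI
A unit hogging moment at C produces rotation L₁/(3EI) + L₂/(3EI) = 4.917/EI.
Slope continuity at C: θ_0 = M_C·4.917/EI, so M_C = 714.4/4.917 = 145.3 kN·m (hogging).
Span AC, ΣM about A with M_C applied at C: R_C^{AC}·11.25 = 727.7 + 145.3, so R_C^{AC} = 77.6 kN and R_A = 129.4 − 77.6 = 51.77 kN.
Span CE, ΣM about E: R_C^{CE}·3.5 = 110.2 + 145.3, so R_C^{CE} = 73.02 kN and R_E = 63 − 73.02 = -10.02 kN.
R_C = 77.6 + 73.02 = 150.6 kN.

R_C = 150.6 kN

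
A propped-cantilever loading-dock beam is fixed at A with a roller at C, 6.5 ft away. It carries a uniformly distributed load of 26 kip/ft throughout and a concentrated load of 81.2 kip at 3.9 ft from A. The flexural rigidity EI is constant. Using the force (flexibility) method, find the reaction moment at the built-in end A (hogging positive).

M_A = 226 kip·ft

Remove the prop at C; the released (primary) structure is a cantilever built in at A.
Downward deflection at the released point C due to the loads:
  UDL 26: wL⁴/(8EI) = 5801/EI
  point load 81.2 at a = 3.9: Pa²(3L − a)/(6EI) = 3211/EI
  δ_0 = 9013/EI
Flexibility coefficient — unit upward force at C: δ_{CC} = L³/(3EI) = 91.54/EI.
The prop prevents deflection at C: R_C = δ_0/δ_{CC} = 9013/91.54 = 98.45 kip.
Moment equilibrium about A: M_A = Σ(load moments about A) − R_C·L = 865.9 − 98.45×6.5 = 226 kip·ft.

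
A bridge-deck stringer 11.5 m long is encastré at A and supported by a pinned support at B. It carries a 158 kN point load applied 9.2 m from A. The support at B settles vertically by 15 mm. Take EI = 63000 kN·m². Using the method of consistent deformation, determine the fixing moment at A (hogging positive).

Remove the prop at B; the released (primary) structure is a cantilever built in at A.
Downward deflection at the released point B due to the loads:
  point load 158 at a = 9.2: Pa²(3L − a)/(6EI) = 56390/EI
Flexibility coefficient — unit upward force at B: δ_{BB} = L³/(3EI) = 507/EI.
With EI = 63000 kN·m²: δ_0 = 0.89508 m and δ_{BB} = 0.008047 m/kN.
Compatibility — the beam at B must follow the support down by 0.015 m: δ_0 − R_B·δ_{BB} = 0.015, so R_B = (0.89508 − 0.015)/0.008047 = 109.4 kN.
Moment equilibrium about A: M_A = Σ(load moments about A) − R_B·L = 1454 − 109.4×11.5 = 195.9 kN·m.

M_A = 195.9 kN·m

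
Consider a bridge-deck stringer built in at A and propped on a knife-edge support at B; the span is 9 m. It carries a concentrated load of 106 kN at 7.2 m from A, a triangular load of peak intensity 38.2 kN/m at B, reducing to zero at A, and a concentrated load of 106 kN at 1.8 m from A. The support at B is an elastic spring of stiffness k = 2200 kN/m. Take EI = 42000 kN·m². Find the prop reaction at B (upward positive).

Take the reaction at B as the redundant and release it; the primary structure is a cantilever fixed at A.
Primary-structure tip deflection at B by superposition:
  point load 106 at a = 7.2: Pa²(3L − a)/(6EI) = 18134/EI
  triangular load, peak 38.2 at the free end: 11w₀L⁴/(120EI) = 22974/EI
  point load 106 at a = 1.8: Pa²(3L − a)/(6EI) = 1442/EI
  δ_0 = 42551/EI
Flexibility coefficient — unit upward force at B: δ_{BB} = L³/(3EI) = 243/EI.
With EI = 42000 kN·m²: δ_0 = 1.0131 m and δ_{BB} = 0.005786 m/kN.
Compatibility — the spring shortens by R_B/k under the reaction it provides: δ_0 − R_B·δ_{BB} = R_B/k. With 1/k = 0.000455 m/kN, R_B = δ_0 / (δ_{BB} + 1/k) = 1.0131 / (0.005786 + 0.000455) = 162.4 kN.

R_B = 162.4 kN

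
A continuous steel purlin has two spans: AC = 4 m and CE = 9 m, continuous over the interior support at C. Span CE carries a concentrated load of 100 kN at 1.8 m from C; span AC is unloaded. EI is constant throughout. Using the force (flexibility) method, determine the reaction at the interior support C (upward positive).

Release continuity at C by inserting a hinge; the redundant is the internal moment M_C. The primary structure is two simply-supported spans AC and CE.
Discontinuity in slope at C on the released structure — sum the simple-span end rotations:
  span CE: point load 100 at a = 1.8: Pab(L + b)/(6LEI) = 388.8/EI
  relative rotation θ_0 = (0 + 388.8)/EI = 388.8/EI
A unit hogging moment at C produces rotation L₁/(3EI) + L₂/(3EI) = 4.333/EI.
Compatibility: M_C·(L₁+L₂)/(3EI) = θ_0, giving M_C = 89.72 kN·m (hogging).
Span AC, ΣM about A with M_C applied at C: R_C^{AC}·4 = 0 + 89.72, so R_C^{AC} = 22.43 kN and R_A = 0 − 22.43 = -22.43 kN.
Span CE, ΣM about E: R_C^{CE}·9 = 720 + 89.72, so R_C^{CE} = 89.97 kN and R_E = 100 − 89.97 = 10.03 kN.
R_C = 22.43 + 89.97 = 112.4 kN.

R_C = 112.4 kN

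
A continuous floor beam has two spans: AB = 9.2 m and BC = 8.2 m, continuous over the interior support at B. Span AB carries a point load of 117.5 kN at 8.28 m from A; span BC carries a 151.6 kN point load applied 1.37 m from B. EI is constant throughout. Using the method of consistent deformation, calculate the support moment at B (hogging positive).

M_B = 123.6 kN·m

Take M_B as the redundant. Released structure: two simple spans AB and BC with a hinge at B.
End slopes at the hinge B, treating each span as simply supported:
  span AB: point load 117.5 at a = 8.28: Pab(L + a)/(6LEI) = 283.4/EI
  span BC: point load 151.6 at a = 1.37: Pab(L + b)/(6LEI) = 433.3/EI
  relative rotation θ_0 = (283.4 + 433.3)/EI = 716.8/EI
A unit hogging moment at B produces rotation L₁/(3EI) + L₂/(3EI) = 5.8/EI.
Compatibility: M_B·(L₁+L₂)/(3EI) = θ_0, giving M_B = 123.6 kN·m (hogging).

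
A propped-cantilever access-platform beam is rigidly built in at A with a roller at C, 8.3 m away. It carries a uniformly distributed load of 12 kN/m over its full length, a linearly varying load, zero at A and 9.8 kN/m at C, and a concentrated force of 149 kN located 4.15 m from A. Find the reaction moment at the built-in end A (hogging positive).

Choose R_C as the redundant. The primary structure is the cantilever fixed at A.
Deflection at C on the released cantilever, summing each load's contribution:
  UDL 12: wL⁴/(8EI) = 7119/EI
  triangular load, peak 9.8 at the free end: 11w₀L⁴/(120EI) = 4263/EI
  point load 149 at a = 4.15: Pa²(3L − a)/(6EI) = 8875/EI
  δ_0 = 20257/EI
Flexibility coefficient — unit upward force at C: δ_{CC} = L³/(3EI) = 190.6/EI.
The prop prevents deflection at C: R_C = δ_0/δ_{CC} = 20257/190.6 = 106.3 kN.
Moment equilibrium about A: M_A = Σ(load moments about A) − R_C·L = 1257 − 106.3×8.3 = 374.6 kN·m.

M_A = 374.6 kN·m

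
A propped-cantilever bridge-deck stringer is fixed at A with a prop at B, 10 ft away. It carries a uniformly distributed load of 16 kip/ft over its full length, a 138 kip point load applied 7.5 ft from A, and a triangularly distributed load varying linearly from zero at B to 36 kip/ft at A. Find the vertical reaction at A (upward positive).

R_A = 294.7 kip

Choose R_B as the redundant. The primary structure is the cantilever fixed at A.
Free-end deflection of the primary structure under the applied loading (downward +):
  UDL 16: wL⁴/(8EI) = 20000/EI
  point load 138 at a = 7.5: Pa²(3L − a)/(6EI) = 29109/EI
  triangular load, peak 36 at the fixed end: w₀L⁴/(30EI) = 12000/EI
  δ_0 = 61109/EI
Tip deflection under a unit load at B: L³/(3EI) = 333.3/EI.
Compatibility at B: δ_0 − R_B·δ_{BB} = 0, so R_B = 61109/333.3 = 183.3 kip.
Vertical equilibrium: R_A = ΣP − R_B = 478 − 183.3 = 294.7 kip.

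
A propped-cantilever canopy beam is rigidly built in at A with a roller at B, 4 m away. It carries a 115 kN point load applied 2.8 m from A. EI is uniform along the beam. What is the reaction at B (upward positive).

R_B = 64.8 kN

Choose R_B as the redundant. The primary structure is the cantilever fixed at A.
Primary-structure tip deflection at B by superposition:
  point load 115 at a = 2.8: Pa²(3L − a)/(6EI) = 1382/EI
Flexibility coefficient — unit upward force at B: δ_{BB} = L³/(3EI) = 21.33/EI.
Compatibility at B: δ_0 − R_B·δ_{BB} = 0, so R_B = 1382/21.33 = 64.8 kN.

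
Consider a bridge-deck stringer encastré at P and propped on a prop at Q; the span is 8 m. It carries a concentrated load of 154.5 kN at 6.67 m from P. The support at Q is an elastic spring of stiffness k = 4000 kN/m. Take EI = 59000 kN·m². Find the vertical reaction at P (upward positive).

Remove the prop at Q; the released (primary) structure is a cantilever built in at P.
Downward deflection at the released point Q due to the loads:
  point load 154.5 at a = 6.67: Pa²(3L − a)/(6EI) = 19853/EI
Tip deflection under a unit load at Q: L³/(3EI) = 170.7/EI.
With EI = 59000 kN·m²: δ_0 = 0.33649 m and δ_{QQ} = 0.002893 m/kN.
Compatibility — the spring shortens by R_Q/k under the reaction it provides: δ_0 − R_Q·δ_{QQ} = R_Q/k. With 1/k = 0.00025 m/kN, R_Q = δ_0 / (δ_{QQ} + 1/k) = 0.33649 / (0.002893 + 0.00025) = 107.1 kN.
Vertical equilibrium: R_P = ΣP − R_Q = 154.5 − 107.1 = 47.43 kN.

R_P = 47.43 kN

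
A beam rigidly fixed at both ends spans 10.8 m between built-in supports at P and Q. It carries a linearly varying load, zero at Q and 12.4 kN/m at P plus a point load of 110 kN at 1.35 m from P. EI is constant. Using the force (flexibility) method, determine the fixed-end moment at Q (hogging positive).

Release both end moments; the primary structure is a simply-supported span PQ with redundants M_P and M_Q.
On the primary (simply-supported) span, the end slopes from the loading are:
  at P: triangular load, peak 12.4: w₀L³/(45EI) = 347.1/EI
  at Q: triangular load, peak 12.4: 7w₀L³/(360EI) = 303.7/EI
  at P: point load 110 at a = 1.35: Pab(L + b)/(6LEI) = 438.5/EI
  at Q: point load 110 at a = 1.35: Pab(L + a)/(6LEI) = 263.1/EI
  θ_P0 = 785.7/EI,  θ_Q0 = 566.9/EI
Flexibility coefficients: a unit moment at one end gives L/(3EI) there and L/(6EI) at the far end, so f₁₁ = f₂₂ = 3.6/EI and f₁₂ = f₂₁ = 1.8/EI.
Compatibility — zero rotation at each built-in end:
  3.6 M_P + 1.8 M_Q = 785.7
  1.8 M_P + 3.6 M_Q = 566.9
Solving the pair gives M_P = 186 kN·m and M_Q = 64.45 kN·m (hogging).

M_Q = 64.45 kN·m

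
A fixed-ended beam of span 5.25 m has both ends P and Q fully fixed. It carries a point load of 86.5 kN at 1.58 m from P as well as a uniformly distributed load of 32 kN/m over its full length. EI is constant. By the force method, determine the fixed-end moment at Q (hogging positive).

Take the two fixed-end moments M_P, M_Q as redundants; the released structure is the simple span PQ.
Simple-span end rotations at P and Q under the given loads:
  at P: point load 86.5 at a = 1.58: Pab(L + b)/(6LEI) = 142/EI
  at Q: point load 86.5 at a = 1.58: Pab(L + a)/(6LEI) = 108.8/EI
  at P: UDL 32: wL³/(24EI) = 192.9/EI
  at Q: UDL 32: wL³/(24EI) = 192.9/EI
  θ_P0 = 335/EI,  θ_Q0 = 301.7/EI
Flexibility coefficients: a unit moment at one end gives L/(3EI) there and L/(6EI) at the far end, so f₁₁ = f₂₂ = 1.75/EI and f₁₂ = f₂₁ = 0.875/EI.
Compatibility — zero rotation at each built-in end:
  1.75 M_P + 0.875 M_Q = 335
  0.875 M_P + 1.75 M_Q = 301.7
Solving the pair gives M_P = 140.3 kN·m and M_Q = 102.3 kN·m (hogging).

M_Q = 102.3 kN·m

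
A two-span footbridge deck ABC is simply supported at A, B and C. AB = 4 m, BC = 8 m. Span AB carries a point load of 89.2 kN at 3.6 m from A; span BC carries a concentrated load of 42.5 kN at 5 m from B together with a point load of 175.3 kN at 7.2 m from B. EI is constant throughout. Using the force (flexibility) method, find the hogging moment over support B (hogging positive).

M_B = 92.97 kN·m

Release continuity at B by inserting a hinge; the redundant is the internal moment M_B. The primary structure is two simply-supported spans AB and BC.
Rotations at B on the released spans (each span's end-slope, ×1/EI):
  span AB: point load 89.2 at a = 3.6: Pab(L + a)/(6LEI) = 40.68/EI
  span BC: point load 42.5 at a = 5: Pab(L + b)/(6LEI) = 146.1/EI
  span BC: point load 175.3 at a = 7.2: Pab(L + b)/(6LEI) = 185.1/EI
  relative rotation θ_0 = (40.68 + 331.2)/EI = 371.9/EI
A unit hogging moment at B produces rotation L₁/(3EI) + L₂/(3EI) = 4/EI.
Compatibility: M_B·(L₁+L₂)/(3EI) = θ_0, giving M_B = 92.97 kN·m (hogging).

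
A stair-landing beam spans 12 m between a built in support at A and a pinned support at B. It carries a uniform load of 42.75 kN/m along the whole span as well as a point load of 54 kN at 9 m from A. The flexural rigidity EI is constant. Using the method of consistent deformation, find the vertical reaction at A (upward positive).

R_A = 340.5 kN

Remove the prop at B; the released (primary) structure is a cantilever built in at A.
Free-end deflection of the primary structure under the applied loading (downward +):
  UDL 42.75: wL⁴/(8EI) = 110808/EI
  point load 54 at a = 9: Pa²(3L − a)/(6EI) = 19683/EI
  δ_0 = 130491/EI
Flexibility coefficient — unit upward force at B: δ_{BB} = L³/(3EI) = 576/EI.
Compatibility at B: δ_0 − R_B·δ_{BB} = 0, so R_B = 130491/576 = 226.5 kN.
Vertical equilibrium: R_A = ΣP − R_B = 567 − 226.5 = 340.5 kN.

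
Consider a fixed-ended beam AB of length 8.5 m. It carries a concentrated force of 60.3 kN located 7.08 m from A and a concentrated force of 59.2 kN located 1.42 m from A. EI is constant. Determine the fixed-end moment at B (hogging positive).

M_B = 71.1 kN·m

Take the two fixed-end moments M_A, M_B as redundants; the released structure is the simple span AB.
End rotations of the released simple span under the applied load (×1/EI):
  at A: point load 60.3 at a = 7.08: Pab(L + b)/(6LEI) = 117.9/EI
  at B: point load 60.3 at a = 7.08: Pab(L + a)/(6LEI) = 185.2/EI
  at A: point load 59.2 at a = 1.42: Pab(L + b)/(6LEI) = 181.8/EI
  at B: point load 59.2 at a = 1.42: Pab(L + a)/(6LEI) = 115.8/EI
  θ_A0 = 299.7/EI,  θ_B0 = 301/EI
Flexibility coefficients: a unit moment at one end gives L/(3EI) there and L/(6EI) at the far end, so f₁₁ = f₂₂ = 2.833/EI and f₁₂ = f₂₁ = 1.417/EI.
Compatibility — zero rotation at each built-in end:
  2.833 M_A + 1.417 M_B = 299.7
  1.417 M_A + 2.833 M_B = 301
Solving the pair gives M_A = 70.24 kN·m and M_B = 71.1 kN·m (hogging).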